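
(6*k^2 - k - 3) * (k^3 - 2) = 6*k^5 - k^4 - 3*k^3 - 12*k^2 + 2*k + 6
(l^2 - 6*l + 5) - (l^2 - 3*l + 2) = 3 - 3*l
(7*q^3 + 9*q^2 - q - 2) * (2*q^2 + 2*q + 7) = 14*q^5 + 32*q^4 + 65*q^3 + 57*q^2 - 11*q - 14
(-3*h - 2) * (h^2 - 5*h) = -3*h^3 + 13*h^2 + 10*h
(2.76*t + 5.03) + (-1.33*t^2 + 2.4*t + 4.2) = -1.33*t^2 + 5.16*t + 9.23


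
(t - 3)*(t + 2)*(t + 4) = t^3 + 3*t^2 - 10*t - 24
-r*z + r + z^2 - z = (-r + z)*(z - 1)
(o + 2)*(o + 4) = o^2 + 6*o + 8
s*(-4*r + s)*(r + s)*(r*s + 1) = -4*r^3*s^2 - 3*r^2*s^3 - 4*r^2*s + r*s^4 - 3*r*s^2 + s^3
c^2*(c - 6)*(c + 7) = c^4 + c^3 - 42*c^2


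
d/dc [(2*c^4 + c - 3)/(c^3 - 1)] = (-3*c^2*(2*c^4 + c - 3) + (c^3 - 1)*(8*c^3 + 1))/(c^3 - 1)^2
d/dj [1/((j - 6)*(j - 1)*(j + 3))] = (-(j - 6)*(j - 1) - (j - 6)*(j + 3) - (j - 1)*(j + 3))/((j - 6)^2*(j - 1)^2*(j + 3)^2)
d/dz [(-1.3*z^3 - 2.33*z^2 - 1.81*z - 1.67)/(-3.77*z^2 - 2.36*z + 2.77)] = (4.901*z^4 + 6.136*z^3 - 12.1279*z^2 - 25.5*z - 8.9549)/(14.2129*z^4 + 17.7944*z^3 - 15.3162*z^2 - 13.0744*z + 7.6729)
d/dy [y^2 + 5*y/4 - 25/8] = 2*y + 5/4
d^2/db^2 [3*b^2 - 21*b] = 6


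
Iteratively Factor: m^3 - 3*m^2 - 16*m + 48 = (m + 4)*(m^2 - 7*m + 12) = (m - 4)*(m + 4)*(m - 3)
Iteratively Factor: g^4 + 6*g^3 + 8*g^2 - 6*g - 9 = (g + 1)*(g^3 + 5*g^2 + 3*g - 9) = (g + 1)*(g + 3)*(g^2 + 2*g - 3) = (g + 1)*(g + 3)^2*(g - 1)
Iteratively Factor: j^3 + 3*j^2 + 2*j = (j + 1)*(j^2 + 2*j) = j*(j + 1)*(j + 2)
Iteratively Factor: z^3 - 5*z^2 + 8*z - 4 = (z - 2)*(z^2 - 3*z + 2) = (z - 2)^2*(z - 1)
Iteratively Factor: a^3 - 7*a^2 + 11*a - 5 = (a - 5)*(a^2 - 2*a + 1) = (a - 5)*(a - 1)*(a - 1)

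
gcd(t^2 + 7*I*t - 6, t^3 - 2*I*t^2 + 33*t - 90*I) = t + 6*I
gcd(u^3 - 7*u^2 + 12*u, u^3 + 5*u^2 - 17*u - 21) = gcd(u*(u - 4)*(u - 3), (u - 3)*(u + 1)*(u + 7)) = u - 3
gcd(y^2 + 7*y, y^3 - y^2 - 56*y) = y^2 + 7*y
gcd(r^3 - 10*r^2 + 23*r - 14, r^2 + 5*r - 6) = r - 1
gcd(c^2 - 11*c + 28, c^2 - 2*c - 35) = c - 7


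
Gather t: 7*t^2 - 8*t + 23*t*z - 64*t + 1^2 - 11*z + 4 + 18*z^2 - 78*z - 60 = 7*t^2 + t*(23*z - 72) + 18*z^2 - 89*z - 55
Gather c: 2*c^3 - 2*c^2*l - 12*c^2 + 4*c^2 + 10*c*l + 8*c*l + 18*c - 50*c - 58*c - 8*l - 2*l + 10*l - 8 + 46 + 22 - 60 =2*c^3 + c^2*(-2*l - 8) + c*(18*l - 90)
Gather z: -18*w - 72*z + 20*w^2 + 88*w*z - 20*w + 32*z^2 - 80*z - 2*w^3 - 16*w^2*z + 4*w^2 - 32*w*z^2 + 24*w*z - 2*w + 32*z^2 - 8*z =-2*w^3 + 24*w^2 - 40*w + z^2*(64 - 32*w) + z*(-16*w^2 + 112*w - 160)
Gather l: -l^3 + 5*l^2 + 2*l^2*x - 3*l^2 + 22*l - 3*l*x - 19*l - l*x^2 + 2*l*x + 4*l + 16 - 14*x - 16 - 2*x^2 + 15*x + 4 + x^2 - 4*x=-l^3 + l^2*(2*x + 2) + l*(-x^2 - x + 7) - x^2 - 3*x + 4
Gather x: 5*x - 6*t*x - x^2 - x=-x^2 + x*(4 - 6*t)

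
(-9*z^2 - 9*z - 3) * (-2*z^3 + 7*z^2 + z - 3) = 18*z^5 - 45*z^4 - 66*z^3 - 3*z^2 + 24*z + 9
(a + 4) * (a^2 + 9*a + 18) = a^3 + 13*a^2 + 54*a + 72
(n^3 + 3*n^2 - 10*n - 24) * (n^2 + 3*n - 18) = n^5 + 6*n^4 - 19*n^3 - 108*n^2 + 108*n + 432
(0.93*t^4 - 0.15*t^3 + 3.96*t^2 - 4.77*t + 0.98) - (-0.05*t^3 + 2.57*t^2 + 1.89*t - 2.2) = 0.93*t^4 - 0.1*t^3 + 1.39*t^2 - 6.66*t + 3.18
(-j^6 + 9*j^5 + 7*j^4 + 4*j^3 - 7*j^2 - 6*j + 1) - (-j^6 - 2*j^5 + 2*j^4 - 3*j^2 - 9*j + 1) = 11*j^5 + 5*j^4 + 4*j^3 - 4*j^2 + 3*j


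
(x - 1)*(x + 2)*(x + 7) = x^3 + 8*x^2 + 5*x - 14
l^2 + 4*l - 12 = (l - 2)*(l + 6)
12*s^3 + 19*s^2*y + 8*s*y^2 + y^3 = (s + y)*(3*s + y)*(4*s + y)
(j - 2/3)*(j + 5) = j^2 + 13*j/3 - 10/3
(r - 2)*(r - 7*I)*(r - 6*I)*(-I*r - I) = -I*r^4 - 13*r^3 + I*r^3 + 13*r^2 + 44*I*r^2 + 26*r - 42*I*r - 84*I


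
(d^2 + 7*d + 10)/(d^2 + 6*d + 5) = (d + 2)/(d + 1)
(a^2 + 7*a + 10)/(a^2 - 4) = (a + 5)/(a - 2)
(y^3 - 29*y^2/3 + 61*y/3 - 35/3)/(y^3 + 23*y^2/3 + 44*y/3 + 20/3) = (3*y^3 - 29*y^2 + 61*y - 35)/(3*y^3 + 23*y^2 + 44*y + 20)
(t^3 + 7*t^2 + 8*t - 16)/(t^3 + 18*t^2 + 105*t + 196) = (t^2 + 3*t - 4)/(t^2 + 14*t + 49)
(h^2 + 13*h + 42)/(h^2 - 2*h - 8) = (h^2 + 13*h + 42)/(h^2 - 2*h - 8)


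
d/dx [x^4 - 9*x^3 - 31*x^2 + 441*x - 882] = 4*x^3 - 27*x^2 - 62*x + 441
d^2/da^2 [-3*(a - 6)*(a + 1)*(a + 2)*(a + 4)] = -36*a^2 - 18*a + 168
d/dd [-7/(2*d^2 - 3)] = 28*d/(2*d^2 - 3)^2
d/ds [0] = 0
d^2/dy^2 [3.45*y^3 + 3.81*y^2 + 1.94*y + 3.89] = 20.7*y + 7.62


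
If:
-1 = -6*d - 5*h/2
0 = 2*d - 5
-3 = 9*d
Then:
No Solution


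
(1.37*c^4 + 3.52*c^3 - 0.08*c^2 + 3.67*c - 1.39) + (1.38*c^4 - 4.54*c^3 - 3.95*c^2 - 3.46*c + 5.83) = 2.75*c^4 - 1.02*c^3 - 4.03*c^2 + 0.21*c + 4.44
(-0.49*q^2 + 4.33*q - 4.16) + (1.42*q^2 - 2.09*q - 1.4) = 0.93*q^2 + 2.24*q - 5.56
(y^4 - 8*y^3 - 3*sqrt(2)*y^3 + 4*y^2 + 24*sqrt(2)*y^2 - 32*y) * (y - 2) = y^5 - 10*y^4 - 3*sqrt(2)*y^4 + 20*y^3 + 30*sqrt(2)*y^3 - 48*sqrt(2)*y^2 - 40*y^2 + 64*y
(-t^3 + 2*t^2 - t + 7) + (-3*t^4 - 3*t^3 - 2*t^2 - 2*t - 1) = -3*t^4 - 4*t^3 - 3*t + 6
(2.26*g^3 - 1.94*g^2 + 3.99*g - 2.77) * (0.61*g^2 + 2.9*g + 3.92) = 1.3786*g^5 + 5.3706*g^4 + 5.6671*g^3 + 2.2765*g^2 + 7.6078*g - 10.8584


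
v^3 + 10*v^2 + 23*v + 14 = (v + 1)*(v + 2)*(v + 7)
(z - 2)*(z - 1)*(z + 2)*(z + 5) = z^4 + 4*z^3 - 9*z^2 - 16*z + 20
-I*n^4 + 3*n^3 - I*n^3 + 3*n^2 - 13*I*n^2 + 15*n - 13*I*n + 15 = (n - 3*I)*(n + I)*(n + 5*I)*(-I*n - I)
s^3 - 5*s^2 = s^2*(s - 5)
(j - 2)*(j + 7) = j^2 + 5*j - 14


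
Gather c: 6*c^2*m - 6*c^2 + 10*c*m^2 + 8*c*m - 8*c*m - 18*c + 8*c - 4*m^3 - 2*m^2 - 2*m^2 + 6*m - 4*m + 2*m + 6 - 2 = c^2*(6*m - 6) + c*(10*m^2 - 10) - 4*m^3 - 4*m^2 + 4*m + 4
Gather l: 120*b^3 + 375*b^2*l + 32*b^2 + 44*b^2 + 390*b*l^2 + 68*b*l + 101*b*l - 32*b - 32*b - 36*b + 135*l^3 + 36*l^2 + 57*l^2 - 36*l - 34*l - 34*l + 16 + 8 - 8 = 120*b^3 + 76*b^2 - 100*b + 135*l^3 + l^2*(390*b + 93) + l*(375*b^2 + 169*b - 104) + 16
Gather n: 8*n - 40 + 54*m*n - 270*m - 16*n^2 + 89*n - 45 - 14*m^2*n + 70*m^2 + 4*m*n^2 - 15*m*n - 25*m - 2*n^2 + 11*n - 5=70*m^2 - 295*m + n^2*(4*m - 18) + n*(-14*m^2 + 39*m + 108) - 90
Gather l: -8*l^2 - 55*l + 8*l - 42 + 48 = -8*l^2 - 47*l + 6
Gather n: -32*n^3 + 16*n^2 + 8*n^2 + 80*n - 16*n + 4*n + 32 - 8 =-32*n^3 + 24*n^2 + 68*n + 24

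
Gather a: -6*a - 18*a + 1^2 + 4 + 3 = 8 - 24*a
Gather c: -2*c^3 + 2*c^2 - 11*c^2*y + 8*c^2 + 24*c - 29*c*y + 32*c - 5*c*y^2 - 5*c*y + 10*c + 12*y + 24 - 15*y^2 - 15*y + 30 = -2*c^3 + c^2*(10 - 11*y) + c*(-5*y^2 - 34*y + 66) - 15*y^2 - 3*y + 54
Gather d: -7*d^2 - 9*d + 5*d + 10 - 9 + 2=-7*d^2 - 4*d + 3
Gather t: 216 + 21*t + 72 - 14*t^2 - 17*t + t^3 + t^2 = t^3 - 13*t^2 + 4*t + 288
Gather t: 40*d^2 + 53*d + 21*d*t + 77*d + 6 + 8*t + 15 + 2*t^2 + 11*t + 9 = 40*d^2 + 130*d + 2*t^2 + t*(21*d + 19) + 30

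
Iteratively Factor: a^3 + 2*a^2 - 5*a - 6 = (a + 3)*(a^2 - a - 2) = (a + 1)*(a + 3)*(a - 2)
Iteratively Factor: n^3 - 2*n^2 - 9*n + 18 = (n - 3)*(n^2 + n - 6) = (n - 3)*(n - 2)*(n + 3)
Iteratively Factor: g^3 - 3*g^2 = (g)*(g^2 - 3*g) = g*(g - 3)*(g)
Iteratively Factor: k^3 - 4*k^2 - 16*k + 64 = (k - 4)*(k^2 - 16) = (k - 4)^2*(k + 4)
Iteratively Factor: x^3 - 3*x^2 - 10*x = (x - 5)*(x^2 + 2*x) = (x - 5)*(x + 2)*(x)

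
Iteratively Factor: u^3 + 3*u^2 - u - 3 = (u + 3)*(u^2 - 1) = (u - 1)*(u + 3)*(u + 1)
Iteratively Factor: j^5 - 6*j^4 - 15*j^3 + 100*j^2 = (j + 4)*(j^4 - 10*j^3 + 25*j^2) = j*(j + 4)*(j^3 - 10*j^2 + 25*j) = j*(j - 5)*(j + 4)*(j^2 - 5*j) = j^2*(j - 5)*(j + 4)*(j - 5)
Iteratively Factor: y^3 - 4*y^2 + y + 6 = (y - 3)*(y^2 - y - 2) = (y - 3)*(y + 1)*(y - 2)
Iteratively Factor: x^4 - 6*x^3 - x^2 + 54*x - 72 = (x - 3)*(x^3 - 3*x^2 - 10*x + 24) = (x - 3)*(x + 3)*(x^2 - 6*x + 8) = (x - 4)*(x - 3)*(x + 3)*(x - 2)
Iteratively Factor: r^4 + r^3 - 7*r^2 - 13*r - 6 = (r + 2)*(r^3 - r^2 - 5*r - 3) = (r - 3)*(r + 2)*(r^2 + 2*r + 1) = (r - 3)*(r + 1)*(r + 2)*(r + 1)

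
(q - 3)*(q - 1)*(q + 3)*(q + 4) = q^4 + 3*q^3 - 13*q^2 - 27*q + 36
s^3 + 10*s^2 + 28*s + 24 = (s + 2)^2*(s + 6)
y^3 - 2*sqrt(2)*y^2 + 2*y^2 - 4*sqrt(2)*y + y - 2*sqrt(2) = (y + 1)^2*(y - 2*sqrt(2))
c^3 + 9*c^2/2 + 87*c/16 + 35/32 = (c + 1/4)*(c + 7/4)*(c + 5/2)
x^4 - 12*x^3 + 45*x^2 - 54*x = x*(x - 6)*(x - 3)^2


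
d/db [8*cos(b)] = -8*sin(b)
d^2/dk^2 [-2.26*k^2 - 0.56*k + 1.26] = -4.52000000000000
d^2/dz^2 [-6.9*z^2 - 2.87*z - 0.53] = -13.8000000000000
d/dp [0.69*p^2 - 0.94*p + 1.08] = 1.38*p - 0.94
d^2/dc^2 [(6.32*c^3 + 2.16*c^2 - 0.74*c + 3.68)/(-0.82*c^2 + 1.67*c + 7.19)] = (-1.4210854715202e-14*c^4 - 114.695264*c^3 - 546.572976*c^2 - 1903.902408*c - 305.017348)/(0.551368*c^6 - 3.368724*c^5 - 7.642974*c^4 + 54.418453*c^3 + 67.015833*c^2 - 258.997461*c - 371.694959)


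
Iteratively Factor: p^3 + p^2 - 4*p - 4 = (p - 2)*(p^2 + 3*p + 2) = (p - 2)*(p + 1)*(p + 2)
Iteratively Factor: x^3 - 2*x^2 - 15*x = (x)*(x^2 - 2*x - 15) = x*(x + 3)*(x - 5)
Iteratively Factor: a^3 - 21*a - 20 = (a + 1)*(a^2 - a - 20) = (a + 1)*(a + 4)*(a - 5)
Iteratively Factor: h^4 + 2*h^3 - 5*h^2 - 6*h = (h)*(h^3 + 2*h^2 - 5*h - 6) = h*(h - 2)*(h^2 + 4*h + 3) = h*(h - 2)*(h + 3)*(h + 1)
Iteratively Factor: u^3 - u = (u + 1)*(u^2 - u) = u*(u + 1)*(u - 1)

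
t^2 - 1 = (t - 1)*(t + 1)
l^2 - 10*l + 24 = (l - 6)*(l - 4)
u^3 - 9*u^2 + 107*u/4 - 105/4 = (u - 7/2)*(u - 3)*(u - 5/2)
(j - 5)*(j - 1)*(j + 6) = j^3 - 31*j + 30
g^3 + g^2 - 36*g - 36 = (g - 6)*(g + 1)*(g + 6)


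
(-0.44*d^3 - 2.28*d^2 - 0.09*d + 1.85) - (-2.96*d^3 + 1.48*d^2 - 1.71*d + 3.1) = 2.52*d^3 - 3.76*d^2 + 1.62*d - 1.25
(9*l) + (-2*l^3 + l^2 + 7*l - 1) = -2*l^3 + l^2 + 16*l - 1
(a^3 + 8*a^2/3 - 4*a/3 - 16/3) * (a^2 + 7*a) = a^5 + 29*a^4/3 + 52*a^3/3 - 44*a^2/3 - 112*a/3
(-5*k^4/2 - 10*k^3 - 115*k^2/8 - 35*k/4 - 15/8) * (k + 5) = -5*k^5/2 - 45*k^4/2 - 515*k^3/8 - 645*k^2/8 - 365*k/8 - 75/8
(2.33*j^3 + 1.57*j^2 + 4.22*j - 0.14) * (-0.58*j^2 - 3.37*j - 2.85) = -1.3514*j^5 - 8.7627*j^4 - 14.379*j^3 - 18.6147*j^2 - 11.5552*j + 0.399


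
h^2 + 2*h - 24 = (h - 4)*(h + 6)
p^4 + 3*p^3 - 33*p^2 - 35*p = p*(p - 5)*(p + 1)*(p + 7)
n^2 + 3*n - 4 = (n - 1)*(n + 4)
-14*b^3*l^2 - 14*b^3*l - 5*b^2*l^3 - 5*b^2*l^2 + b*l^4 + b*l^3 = l*(-7*b + l)*(2*b + l)*(b*l + b)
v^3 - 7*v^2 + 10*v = v*(v - 5)*(v - 2)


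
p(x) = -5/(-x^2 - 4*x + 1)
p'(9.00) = -0.00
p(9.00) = 0.04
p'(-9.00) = 0.04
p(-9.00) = 0.11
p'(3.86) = -0.07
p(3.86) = 0.17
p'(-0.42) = -2.52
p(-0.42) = -2.00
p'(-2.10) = 0.04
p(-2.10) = -1.00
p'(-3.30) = 1.19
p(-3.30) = -1.51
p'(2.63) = -0.17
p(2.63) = 0.30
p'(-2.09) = 0.04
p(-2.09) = -1.00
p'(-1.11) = -0.50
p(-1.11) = -1.19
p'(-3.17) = 0.89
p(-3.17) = -1.38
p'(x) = -5*(2*x + 4)/(-x^2 - 4*x + 1)^2 = 10*(-x - 2)/(x^2 + 4*x - 1)^2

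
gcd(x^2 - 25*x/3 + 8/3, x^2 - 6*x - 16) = x - 8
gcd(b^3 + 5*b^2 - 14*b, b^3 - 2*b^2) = b^2 - 2*b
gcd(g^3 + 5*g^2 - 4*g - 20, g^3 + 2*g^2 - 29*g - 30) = 1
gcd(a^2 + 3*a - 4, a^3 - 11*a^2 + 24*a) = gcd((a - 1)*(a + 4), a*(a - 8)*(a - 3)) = 1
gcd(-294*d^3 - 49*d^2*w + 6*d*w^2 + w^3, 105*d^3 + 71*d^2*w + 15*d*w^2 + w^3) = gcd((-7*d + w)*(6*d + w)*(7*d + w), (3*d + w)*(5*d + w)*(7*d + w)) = 7*d + w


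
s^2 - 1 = (s - 1)*(s + 1)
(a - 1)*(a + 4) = a^2 + 3*a - 4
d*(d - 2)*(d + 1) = d^3 - d^2 - 2*d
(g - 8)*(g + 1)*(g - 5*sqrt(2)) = g^3 - 5*sqrt(2)*g^2 - 7*g^2 - 8*g + 35*sqrt(2)*g + 40*sqrt(2)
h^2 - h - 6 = (h - 3)*(h + 2)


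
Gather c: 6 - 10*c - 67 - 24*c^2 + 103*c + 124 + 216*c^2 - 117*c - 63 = 192*c^2 - 24*c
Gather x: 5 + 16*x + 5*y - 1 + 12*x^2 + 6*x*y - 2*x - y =12*x^2 + x*(6*y + 14) + 4*y + 4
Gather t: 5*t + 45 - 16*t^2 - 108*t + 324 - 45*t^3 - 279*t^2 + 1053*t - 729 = -45*t^3 - 295*t^2 + 950*t - 360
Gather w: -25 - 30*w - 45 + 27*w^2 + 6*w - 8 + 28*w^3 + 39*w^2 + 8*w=28*w^3 + 66*w^2 - 16*w - 78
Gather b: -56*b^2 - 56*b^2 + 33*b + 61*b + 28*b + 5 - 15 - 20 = -112*b^2 + 122*b - 30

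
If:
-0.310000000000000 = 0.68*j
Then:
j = -0.46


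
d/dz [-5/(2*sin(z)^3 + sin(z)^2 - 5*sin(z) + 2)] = 5*(6*sin(z)^2 + 2*sin(z) - 5)*cos(z)/(2*sin(z)^3 + sin(z)^2 - 5*sin(z) + 2)^2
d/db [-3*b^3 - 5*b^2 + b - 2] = -9*b^2 - 10*b + 1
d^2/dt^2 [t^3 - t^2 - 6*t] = 6*t - 2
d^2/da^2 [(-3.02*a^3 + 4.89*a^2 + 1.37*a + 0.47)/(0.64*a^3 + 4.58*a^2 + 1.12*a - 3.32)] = (21.710336*a^6 + 16.3553280000001*a^5 - 71.6290559999999*a^4 + 73.4318479999998*a^3 + 609.616248*a^2 - 54.278448*a + 133.459888)/(0.262144*a^9 + 5.627904*a^8 + 41.650944*a^7 + 111.68996*a^6 + 14.499648*a^5 - 205.968144*a^4 - 79.613696*a^3 + 138.953952*a^2 + 37.035264*a - 36.594368)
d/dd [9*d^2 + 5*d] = 18*d + 5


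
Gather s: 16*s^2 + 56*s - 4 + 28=16*s^2 + 56*s + 24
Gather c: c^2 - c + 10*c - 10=c^2 + 9*c - 10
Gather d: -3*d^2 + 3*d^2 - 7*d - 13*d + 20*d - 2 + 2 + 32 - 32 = 0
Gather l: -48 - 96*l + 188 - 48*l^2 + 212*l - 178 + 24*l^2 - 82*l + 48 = -24*l^2 + 34*l + 10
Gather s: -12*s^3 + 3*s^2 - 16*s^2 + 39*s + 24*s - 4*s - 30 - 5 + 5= -12*s^3 - 13*s^2 + 59*s - 30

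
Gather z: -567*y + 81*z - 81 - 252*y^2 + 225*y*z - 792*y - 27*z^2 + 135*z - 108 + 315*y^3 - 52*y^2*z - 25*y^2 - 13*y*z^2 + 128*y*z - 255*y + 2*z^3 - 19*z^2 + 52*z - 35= 315*y^3 - 277*y^2 - 1614*y + 2*z^3 + z^2*(-13*y - 46) + z*(-52*y^2 + 353*y + 268) - 224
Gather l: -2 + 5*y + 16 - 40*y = 14 - 35*y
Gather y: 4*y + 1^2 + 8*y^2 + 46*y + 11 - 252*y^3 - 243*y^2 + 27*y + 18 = -252*y^3 - 235*y^2 + 77*y + 30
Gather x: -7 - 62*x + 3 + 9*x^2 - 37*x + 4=9*x^2 - 99*x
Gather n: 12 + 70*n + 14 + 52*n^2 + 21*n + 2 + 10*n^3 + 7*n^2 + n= 10*n^3 + 59*n^2 + 92*n + 28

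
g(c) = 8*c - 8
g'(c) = 8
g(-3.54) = -36.32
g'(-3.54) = 8.00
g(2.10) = 8.80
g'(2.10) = 8.00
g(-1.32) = -18.56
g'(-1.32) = 8.00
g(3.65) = 21.20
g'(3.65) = 8.00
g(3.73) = 21.84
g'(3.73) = 8.00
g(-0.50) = -12.00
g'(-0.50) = 8.00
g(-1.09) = -16.72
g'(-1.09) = 8.00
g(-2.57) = -28.56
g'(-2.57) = 8.00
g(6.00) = 40.00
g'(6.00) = 8.00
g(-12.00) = -104.00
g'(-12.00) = 8.00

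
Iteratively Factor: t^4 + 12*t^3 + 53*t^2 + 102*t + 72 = (t + 2)*(t^3 + 10*t^2 + 33*t + 36) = (t + 2)*(t + 3)*(t^2 + 7*t + 12) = (t + 2)*(t + 3)^2*(t + 4)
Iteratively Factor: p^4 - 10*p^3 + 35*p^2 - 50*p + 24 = (p - 4)*(p^3 - 6*p^2 + 11*p - 6) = (p - 4)*(p - 2)*(p^2 - 4*p + 3) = (p - 4)*(p - 2)*(p - 1)*(p - 3)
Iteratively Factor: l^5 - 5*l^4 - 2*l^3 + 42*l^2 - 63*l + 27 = (l + 3)*(l^4 - 8*l^3 + 22*l^2 - 24*l + 9) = (l - 1)*(l + 3)*(l^3 - 7*l^2 + 15*l - 9) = (l - 1)^2*(l + 3)*(l^2 - 6*l + 9) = (l - 3)*(l - 1)^2*(l + 3)*(l - 3)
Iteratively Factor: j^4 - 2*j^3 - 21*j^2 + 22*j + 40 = (j - 2)*(j^3 - 21*j - 20) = (j - 2)*(j + 4)*(j^2 - 4*j - 5) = (j - 2)*(j + 1)*(j + 4)*(j - 5)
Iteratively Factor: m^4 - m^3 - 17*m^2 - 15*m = (m - 5)*(m^3 + 4*m^2 + 3*m) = (m - 5)*(m + 1)*(m^2 + 3*m) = (m - 5)*(m + 1)*(m + 3)*(m)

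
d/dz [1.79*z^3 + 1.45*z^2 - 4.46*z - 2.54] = 5.37*z^2 + 2.9*z - 4.46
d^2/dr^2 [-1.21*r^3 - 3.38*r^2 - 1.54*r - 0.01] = -7.26*r - 6.76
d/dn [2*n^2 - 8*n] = 4*n - 8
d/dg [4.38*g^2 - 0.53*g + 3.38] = 8.76*g - 0.53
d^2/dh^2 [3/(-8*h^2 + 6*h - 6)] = 3*(16*h^2 - 12*h - (8*h - 3)^2 + 12)/(4*h^2 - 3*h + 3)^3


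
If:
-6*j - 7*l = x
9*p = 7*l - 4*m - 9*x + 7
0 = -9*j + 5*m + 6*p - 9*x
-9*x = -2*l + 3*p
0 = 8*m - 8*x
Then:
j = 1106/1341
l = -287/447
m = -203/447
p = 1253/1341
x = -203/447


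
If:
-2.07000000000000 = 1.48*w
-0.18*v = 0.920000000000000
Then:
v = -5.11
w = -1.40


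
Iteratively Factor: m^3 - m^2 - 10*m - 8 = (m + 2)*(m^2 - 3*m - 4) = (m + 1)*(m + 2)*(m - 4)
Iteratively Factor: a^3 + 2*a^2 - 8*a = (a + 4)*(a^2 - 2*a) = (a - 2)*(a + 4)*(a)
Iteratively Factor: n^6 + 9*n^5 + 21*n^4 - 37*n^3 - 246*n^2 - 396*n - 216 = (n - 3)*(n^5 + 12*n^4 + 57*n^3 + 134*n^2 + 156*n + 72) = (n - 3)*(n + 2)*(n^4 + 10*n^3 + 37*n^2 + 60*n + 36) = (n - 3)*(n + 2)^2*(n^3 + 8*n^2 + 21*n + 18) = (n - 3)*(n + 2)^2*(n + 3)*(n^2 + 5*n + 6) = (n - 3)*(n + 2)^2*(n + 3)^2*(n + 2)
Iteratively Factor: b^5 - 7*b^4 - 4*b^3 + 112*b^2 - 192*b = (b - 4)*(b^4 - 3*b^3 - 16*b^2 + 48*b) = (b - 4)^2*(b^3 + b^2 - 12*b) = (b - 4)^2*(b + 4)*(b^2 - 3*b) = (b - 4)^2*(b - 3)*(b + 4)*(b)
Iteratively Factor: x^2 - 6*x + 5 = (x - 1)*(x - 5)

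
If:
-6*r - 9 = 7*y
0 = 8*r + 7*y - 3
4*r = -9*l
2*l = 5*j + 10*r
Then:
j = -196/15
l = -8/3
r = 6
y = -45/7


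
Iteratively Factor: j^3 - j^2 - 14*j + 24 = (j + 4)*(j^2 - 5*j + 6) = (j - 3)*(j + 4)*(j - 2)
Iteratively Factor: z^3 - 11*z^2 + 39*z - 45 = (z - 3)*(z^2 - 8*z + 15) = (z - 3)^2*(z - 5)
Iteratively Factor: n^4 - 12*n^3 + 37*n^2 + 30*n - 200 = (n - 5)*(n^3 - 7*n^2 + 2*n + 40) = (n - 5)*(n - 4)*(n^2 - 3*n - 10) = (n - 5)*(n - 4)*(n + 2)*(n - 5)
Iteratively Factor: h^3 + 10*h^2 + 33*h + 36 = (h + 4)*(h^2 + 6*h + 9) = (h + 3)*(h + 4)*(h + 3)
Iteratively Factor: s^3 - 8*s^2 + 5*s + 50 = (s - 5)*(s^2 - 3*s - 10) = (s - 5)^2*(s + 2)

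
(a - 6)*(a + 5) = a^2 - a - 30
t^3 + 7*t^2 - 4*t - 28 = (t - 2)*(t + 2)*(t + 7)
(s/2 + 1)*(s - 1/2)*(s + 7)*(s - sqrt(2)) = s^4/2 - sqrt(2)*s^3/2 + 17*s^3/4 - 17*sqrt(2)*s^2/4 + 19*s^2/4 - 19*sqrt(2)*s/4 - 7*s/2 + 7*sqrt(2)/2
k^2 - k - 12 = (k - 4)*(k + 3)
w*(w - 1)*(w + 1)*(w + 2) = w^4 + 2*w^3 - w^2 - 2*w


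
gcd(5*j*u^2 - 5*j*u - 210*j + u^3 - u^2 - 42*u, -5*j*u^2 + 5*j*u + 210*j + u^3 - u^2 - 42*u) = u^2 - u - 42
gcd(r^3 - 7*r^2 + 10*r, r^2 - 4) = r - 2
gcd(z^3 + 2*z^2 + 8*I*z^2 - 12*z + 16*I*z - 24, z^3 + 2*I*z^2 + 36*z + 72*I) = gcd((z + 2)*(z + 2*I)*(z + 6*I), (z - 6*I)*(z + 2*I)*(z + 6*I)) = z^2 + 8*I*z - 12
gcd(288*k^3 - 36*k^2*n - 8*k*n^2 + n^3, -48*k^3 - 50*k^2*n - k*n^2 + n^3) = 48*k^2 + 2*k*n - n^2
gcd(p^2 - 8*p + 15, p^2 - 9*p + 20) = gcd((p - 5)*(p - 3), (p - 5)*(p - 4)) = p - 5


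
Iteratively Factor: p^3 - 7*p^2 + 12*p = (p - 3)*(p^2 - 4*p) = (p - 4)*(p - 3)*(p)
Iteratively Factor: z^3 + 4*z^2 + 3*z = (z + 1)*(z^2 + 3*z) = (z + 1)*(z + 3)*(z)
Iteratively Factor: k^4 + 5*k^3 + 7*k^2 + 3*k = (k + 1)*(k^3 + 4*k^2 + 3*k) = k*(k + 1)*(k^2 + 4*k + 3) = k*(k + 1)^2*(k + 3)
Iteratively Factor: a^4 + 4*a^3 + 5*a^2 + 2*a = (a)*(a^3 + 4*a^2 + 5*a + 2) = a*(a + 2)*(a^2 + 2*a + 1) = a*(a + 1)*(a + 2)*(a + 1)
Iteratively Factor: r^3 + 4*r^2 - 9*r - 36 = (r + 3)*(r^2 + r - 12) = (r + 3)*(r + 4)*(r - 3)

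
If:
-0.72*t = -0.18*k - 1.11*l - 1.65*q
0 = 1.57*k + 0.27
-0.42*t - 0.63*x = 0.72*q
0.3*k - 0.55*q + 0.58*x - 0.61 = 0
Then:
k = -0.17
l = 3.1535575115193 - 3.71316251316251*x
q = 1.05454545454545*x - 1.202895193978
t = 2.06210604681942 - 3.30779220779221*x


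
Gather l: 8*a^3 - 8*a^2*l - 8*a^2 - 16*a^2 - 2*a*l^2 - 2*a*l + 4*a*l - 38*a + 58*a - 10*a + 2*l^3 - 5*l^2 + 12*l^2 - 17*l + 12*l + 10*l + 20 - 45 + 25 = 8*a^3 - 24*a^2 + 10*a + 2*l^3 + l^2*(7 - 2*a) + l*(-8*a^2 + 2*a + 5)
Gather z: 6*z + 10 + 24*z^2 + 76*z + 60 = 24*z^2 + 82*z + 70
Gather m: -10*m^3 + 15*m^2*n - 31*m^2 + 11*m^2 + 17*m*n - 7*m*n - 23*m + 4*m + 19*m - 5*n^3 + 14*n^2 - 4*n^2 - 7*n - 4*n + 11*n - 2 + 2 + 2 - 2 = -10*m^3 + m^2*(15*n - 20) + 10*m*n - 5*n^3 + 10*n^2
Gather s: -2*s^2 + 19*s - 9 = -2*s^2 + 19*s - 9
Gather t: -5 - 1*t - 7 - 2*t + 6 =-3*t - 6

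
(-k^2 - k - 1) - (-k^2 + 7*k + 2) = -8*k - 3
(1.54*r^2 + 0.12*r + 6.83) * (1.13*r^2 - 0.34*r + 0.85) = 1.7402*r^4 - 0.388*r^3 + 8.9861*r^2 - 2.2202*r + 5.8055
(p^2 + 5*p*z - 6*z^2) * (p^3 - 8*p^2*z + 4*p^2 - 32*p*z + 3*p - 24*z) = p^5 - 3*p^4*z + 4*p^4 - 46*p^3*z^2 - 12*p^3*z + 3*p^3 + 48*p^2*z^3 - 184*p^2*z^2 - 9*p^2*z + 192*p*z^3 - 138*p*z^2 + 144*z^3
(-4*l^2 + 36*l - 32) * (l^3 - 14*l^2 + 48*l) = -4*l^5 + 92*l^4 - 728*l^3 + 2176*l^2 - 1536*l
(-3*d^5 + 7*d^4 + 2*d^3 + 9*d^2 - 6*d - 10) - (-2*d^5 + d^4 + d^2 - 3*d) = -d^5 + 6*d^4 + 2*d^3 + 8*d^2 - 3*d - 10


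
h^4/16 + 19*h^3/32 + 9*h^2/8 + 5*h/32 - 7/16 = (h/4 + 1/4)*(h/4 + 1/2)*(h - 1/2)*(h + 7)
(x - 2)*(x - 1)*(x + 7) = x^3 + 4*x^2 - 19*x + 14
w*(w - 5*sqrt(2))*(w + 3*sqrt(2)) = w^3 - 2*sqrt(2)*w^2 - 30*w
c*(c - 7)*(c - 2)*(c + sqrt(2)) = c^4 - 9*c^3 + sqrt(2)*c^3 - 9*sqrt(2)*c^2 + 14*c^2 + 14*sqrt(2)*c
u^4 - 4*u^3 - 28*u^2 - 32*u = u*(u - 8)*(u + 2)^2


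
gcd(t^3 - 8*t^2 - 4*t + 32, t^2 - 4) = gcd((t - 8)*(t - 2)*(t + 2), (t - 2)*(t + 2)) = t^2 - 4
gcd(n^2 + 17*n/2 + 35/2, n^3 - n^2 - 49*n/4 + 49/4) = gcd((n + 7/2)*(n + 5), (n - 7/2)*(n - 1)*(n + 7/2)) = n + 7/2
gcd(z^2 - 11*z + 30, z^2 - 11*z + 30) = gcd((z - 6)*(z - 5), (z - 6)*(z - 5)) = z^2 - 11*z + 30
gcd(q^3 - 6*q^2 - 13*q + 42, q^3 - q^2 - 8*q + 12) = q^2 + q - 6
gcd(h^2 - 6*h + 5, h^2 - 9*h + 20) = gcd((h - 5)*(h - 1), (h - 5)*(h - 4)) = h - 5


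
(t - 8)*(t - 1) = t^2 - 9*t + 8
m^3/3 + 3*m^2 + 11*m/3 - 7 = (m/3 + 1)*(m - 1)*(m + 7)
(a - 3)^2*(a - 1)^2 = a^4 - 8*a^3 + 22*a^2 - 24*a + 9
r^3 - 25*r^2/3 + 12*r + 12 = (r - 6)*(r - 3)*(r + 2/3)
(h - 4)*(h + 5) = h^2 + h - 20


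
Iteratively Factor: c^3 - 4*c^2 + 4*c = (c - 2)*(c^2 - 2*c) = c*(c - 2)*(c - 2)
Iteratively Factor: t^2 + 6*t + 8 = (t + 2)*(t + 4)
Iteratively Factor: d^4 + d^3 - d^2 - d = (d)*(d^3 + d^2 - d - 1) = d*(d - 1)*(d^2 + 2*d + 1) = d*(d - 1)*(d + 1)*(d + 1)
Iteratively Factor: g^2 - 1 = (g + 1)*(g - 1)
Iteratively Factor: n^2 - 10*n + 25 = (n - 5)*(n - 5)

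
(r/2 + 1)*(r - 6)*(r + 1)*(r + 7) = r^4/2 + 2*r^3 - 37*r^2/2 - 62*r - 42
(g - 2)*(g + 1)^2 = g^3 - 3*g - 2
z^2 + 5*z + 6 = (z + 2)*(z + 3)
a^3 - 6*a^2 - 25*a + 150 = (a - 6)*(a - 5)*(a + 5)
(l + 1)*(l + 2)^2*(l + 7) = l^4 + 12*l^3 + 43*l^2 + 60*l + 28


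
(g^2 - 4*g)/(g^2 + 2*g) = (g - 4)/(g + 2)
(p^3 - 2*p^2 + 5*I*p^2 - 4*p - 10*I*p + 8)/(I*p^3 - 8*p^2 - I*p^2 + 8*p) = (p^3 - 2*p^2 + 5*I*p^2 - 4*p - 10*I*p + 8)/(p*(I*p^2 - 8*p - I*p + 8))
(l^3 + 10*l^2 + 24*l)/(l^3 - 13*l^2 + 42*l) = (l^2 + 10*l + 24)/(l^2 - 13*l + 42)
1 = 1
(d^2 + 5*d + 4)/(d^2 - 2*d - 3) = (d + 4)/(d - 3)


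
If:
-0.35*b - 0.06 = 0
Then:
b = -0.17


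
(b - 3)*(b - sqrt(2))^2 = b^3 - 3*b^2 - 2*sqrt(2)*b^2 + 2*b + 6*sqrt(2)*b - 6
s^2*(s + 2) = s^3 + 2*s^2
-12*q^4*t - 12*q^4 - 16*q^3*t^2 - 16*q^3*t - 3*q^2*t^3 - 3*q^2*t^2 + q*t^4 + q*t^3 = (-6*q + t)*(q + t)*(2*q + t)*(q*t + q)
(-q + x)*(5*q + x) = -5*q^2 + 4*q*x + x^2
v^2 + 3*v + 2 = (v + 1)*(v + 2)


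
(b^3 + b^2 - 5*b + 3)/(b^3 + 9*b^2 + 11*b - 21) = (b - 1)/(b + 7)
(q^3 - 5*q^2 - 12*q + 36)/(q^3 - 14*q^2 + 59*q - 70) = (q^2 - 3*q - 18)/(q^2 - 12*q + 35)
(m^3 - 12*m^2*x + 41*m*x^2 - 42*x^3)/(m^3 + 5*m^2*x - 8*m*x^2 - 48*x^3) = (m^2 - 9*m*x + 14*x^2)/(m^2 + 8*m*x + 16*x^2)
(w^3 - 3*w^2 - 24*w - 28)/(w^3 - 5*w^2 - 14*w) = (w + 2)/w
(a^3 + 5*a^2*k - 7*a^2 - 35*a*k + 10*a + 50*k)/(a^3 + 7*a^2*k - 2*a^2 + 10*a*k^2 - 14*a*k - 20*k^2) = (a - 5)/(a + 2*k)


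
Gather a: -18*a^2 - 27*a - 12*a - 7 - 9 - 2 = -18*a^2 - 39*a - 18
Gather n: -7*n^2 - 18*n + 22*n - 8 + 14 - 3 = -7*n^2 + 4*n + 3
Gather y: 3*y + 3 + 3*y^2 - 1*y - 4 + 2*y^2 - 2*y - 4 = 5*y^2 - 5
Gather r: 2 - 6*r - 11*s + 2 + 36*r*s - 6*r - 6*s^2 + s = r*(36*s - 12) - 6*s^2 - 10*s + 4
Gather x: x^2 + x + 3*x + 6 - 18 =x^2 + 4*x - 12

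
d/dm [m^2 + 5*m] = 2*m + 5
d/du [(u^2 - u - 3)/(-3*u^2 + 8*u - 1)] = 5*(u^2 - 4*u + 5)/(9*u^4 - 48*u^3 + 70*u^2 - 16*u + 1)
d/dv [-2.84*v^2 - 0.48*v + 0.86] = -5.68*v - 0.48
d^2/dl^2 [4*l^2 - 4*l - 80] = 8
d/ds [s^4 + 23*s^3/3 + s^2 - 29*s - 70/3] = 4*s^3 + 23*s^2 + 2*s - 29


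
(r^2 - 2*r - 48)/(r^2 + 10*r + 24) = (r - 8)/(r + 4)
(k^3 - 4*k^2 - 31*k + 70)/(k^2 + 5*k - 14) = (k^2 - 2*k - 35)/(k + 7)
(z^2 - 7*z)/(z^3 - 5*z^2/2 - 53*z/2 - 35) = 2*z/(2*z^2 + 9*z + 10)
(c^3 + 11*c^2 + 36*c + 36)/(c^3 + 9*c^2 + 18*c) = (c + 2)/c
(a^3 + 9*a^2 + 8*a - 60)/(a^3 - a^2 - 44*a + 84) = (a^2 + 11*a + 30)/(a^2 + a - 42)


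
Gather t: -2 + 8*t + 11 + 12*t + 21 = 20*t + 30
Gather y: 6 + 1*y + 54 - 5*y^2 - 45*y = -5*y^2 - 44*y + 60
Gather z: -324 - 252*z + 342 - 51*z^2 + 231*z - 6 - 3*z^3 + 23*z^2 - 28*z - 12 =-3*z^3 - 28*z^2 - 49*z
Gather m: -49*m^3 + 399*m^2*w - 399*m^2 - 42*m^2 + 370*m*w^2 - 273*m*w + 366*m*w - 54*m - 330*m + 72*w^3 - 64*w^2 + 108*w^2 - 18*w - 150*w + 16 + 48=-49*m^3 + m^2*(399*w - 441) + m*(370*w^2 + 93*w - 384) + 72*w^3 + 44*w^2 - 168*w + 64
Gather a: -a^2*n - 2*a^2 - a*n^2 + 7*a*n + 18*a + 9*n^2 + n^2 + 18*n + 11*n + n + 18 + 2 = a^2*(-n - 2) + a*(-n^2 + 7*n + 18) + 10*n^2 + 30*n + 20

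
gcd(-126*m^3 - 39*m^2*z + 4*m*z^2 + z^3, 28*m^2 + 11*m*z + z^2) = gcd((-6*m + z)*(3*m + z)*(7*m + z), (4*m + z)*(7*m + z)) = 7*m + z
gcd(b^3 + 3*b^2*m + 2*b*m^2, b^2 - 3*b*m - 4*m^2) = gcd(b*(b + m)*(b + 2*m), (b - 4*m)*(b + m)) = b + m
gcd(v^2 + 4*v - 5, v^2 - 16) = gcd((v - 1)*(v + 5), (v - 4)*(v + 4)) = 1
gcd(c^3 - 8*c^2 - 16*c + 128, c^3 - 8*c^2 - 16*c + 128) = c^3 - 8*c^2 - 16*c + 128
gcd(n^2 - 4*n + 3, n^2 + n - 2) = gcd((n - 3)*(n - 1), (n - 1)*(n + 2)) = n - 1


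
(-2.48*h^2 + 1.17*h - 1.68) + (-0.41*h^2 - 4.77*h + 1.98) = -2.89*h^2 - 3.6*h + 0.3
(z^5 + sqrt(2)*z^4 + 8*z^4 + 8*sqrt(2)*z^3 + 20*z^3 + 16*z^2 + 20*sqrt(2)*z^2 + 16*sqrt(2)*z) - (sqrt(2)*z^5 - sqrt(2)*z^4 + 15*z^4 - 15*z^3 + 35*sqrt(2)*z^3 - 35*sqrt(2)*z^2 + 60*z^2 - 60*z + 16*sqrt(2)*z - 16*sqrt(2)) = -sqrt(2)*z^5 + z^5 - 7*z^4 + 2*sqrt(2)*z^4 - 27*sqrt(2)*z^3 + 35*z^3 - 44*z^2 + 55*sqrt(2)*z^2 + 60*z + 16*sqrt(2)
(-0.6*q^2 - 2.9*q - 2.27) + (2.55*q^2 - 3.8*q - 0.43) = 1.95*q^2 - 6.7*q - 2.7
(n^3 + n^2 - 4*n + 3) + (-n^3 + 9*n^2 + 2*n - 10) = 10*n^2 - 2*n - 7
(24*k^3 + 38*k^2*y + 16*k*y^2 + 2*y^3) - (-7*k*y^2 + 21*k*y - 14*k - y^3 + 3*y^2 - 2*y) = 24*k^3 + 38*k^2*y + 23*k*y^2 - 21*k*y + 14*k + 3*y^3 - 3*y^2 + 2*y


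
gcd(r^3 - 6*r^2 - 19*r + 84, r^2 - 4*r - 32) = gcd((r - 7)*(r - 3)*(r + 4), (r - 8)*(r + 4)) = r + 4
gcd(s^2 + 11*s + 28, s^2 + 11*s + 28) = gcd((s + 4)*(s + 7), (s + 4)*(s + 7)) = s^2 + 11*s + 28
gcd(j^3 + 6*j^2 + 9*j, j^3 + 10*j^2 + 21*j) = j^2 + 3*j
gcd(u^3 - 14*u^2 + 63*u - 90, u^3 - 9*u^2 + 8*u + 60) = u^2 - 11*u + 30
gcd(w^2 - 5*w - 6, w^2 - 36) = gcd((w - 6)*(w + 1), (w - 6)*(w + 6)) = w - 6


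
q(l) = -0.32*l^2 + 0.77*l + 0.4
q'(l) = 0.77 - 0.64*l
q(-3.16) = -5.23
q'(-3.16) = 2.79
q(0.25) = 0.57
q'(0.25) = 0.61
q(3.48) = -0.80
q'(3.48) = -1.46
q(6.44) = -7.91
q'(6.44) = -3.35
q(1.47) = 0.84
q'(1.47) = -0.17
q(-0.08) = 0.34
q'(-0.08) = 0.82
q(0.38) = 0.65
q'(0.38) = 0.53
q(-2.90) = -4.52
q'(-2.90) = 2.63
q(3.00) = -0.17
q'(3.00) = -1.15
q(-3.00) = -4.79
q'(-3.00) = 2.69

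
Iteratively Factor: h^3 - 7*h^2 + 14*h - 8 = (h - 4)*(h^2 - 3*h + 2) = (h - 4)*(h - 2)*(h - 1)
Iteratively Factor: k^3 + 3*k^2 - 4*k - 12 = (k + 3)*(k^2 - 4) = (k + 2)*(k + 3)*(k - 2)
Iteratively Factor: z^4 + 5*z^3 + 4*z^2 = (z)*(z^3 + 5*z^2 + 4*z) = z*(z + 4)*(z^2 + z) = z^2*(z + 4)*(z + 1)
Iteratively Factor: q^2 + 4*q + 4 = (q + 2)*(q + 2)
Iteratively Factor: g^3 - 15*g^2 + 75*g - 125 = (g - 5)*(g^2 - 10*g + 25) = (g - 5)^2*(g - 5)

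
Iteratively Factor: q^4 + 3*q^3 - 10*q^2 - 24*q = (q - 3)*(q^3 + 6*q^2 + 8*q) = q*(q - 3)*(q^2 + 6*q + 8) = q*(q - 3)*(q + 4)*(q + 2)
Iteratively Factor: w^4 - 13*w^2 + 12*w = (w - 3)*(w^3 + 3*w^2 - 4*w) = (w - 3)*(w + 4)*(w^2 - w) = (w - 3)*(w - 1)*(w + 4)*(w)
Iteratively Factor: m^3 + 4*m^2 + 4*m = (m + 2)*(m^2 + 2*m) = (m + 2)^2*(m)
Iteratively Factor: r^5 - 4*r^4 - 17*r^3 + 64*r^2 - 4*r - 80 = (r - 2)*(r^4 - 2*r^3 - 21*r^2 + 22*r + 40) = (r - 5)*(r - 2)*(r^3 + 3*r^2 - 6*r - 8) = (r - 5)*(r - 2)*(r + 4)*(r^2 - r - 2) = (r - 5)*(r - 2)^2*(r + 4)*(r + 1)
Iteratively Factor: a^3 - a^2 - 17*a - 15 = (a + 1)*(a^2 - 2*a - 15) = (a + 1)*(a + 3)*(a - 5)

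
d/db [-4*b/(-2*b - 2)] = 2/(b + 1)^2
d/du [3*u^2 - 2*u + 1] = 6*u - 2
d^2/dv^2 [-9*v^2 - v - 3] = -18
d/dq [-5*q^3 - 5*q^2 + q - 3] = -15*q^2 - 10*q + 1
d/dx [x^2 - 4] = 2*x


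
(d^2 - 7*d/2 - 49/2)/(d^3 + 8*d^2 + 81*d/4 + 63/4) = 2*(d - 7)/(2*d^2 + 9*d + 9)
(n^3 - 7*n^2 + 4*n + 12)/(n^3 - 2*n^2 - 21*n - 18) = (n - 2)/(n + 3)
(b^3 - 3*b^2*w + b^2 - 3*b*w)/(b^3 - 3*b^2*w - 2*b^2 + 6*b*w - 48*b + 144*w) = b*(b + 1)/(b^2 - 2*b - 48)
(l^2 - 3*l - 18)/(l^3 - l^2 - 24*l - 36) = 1/(l + 2)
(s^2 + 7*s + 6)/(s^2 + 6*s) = (s + 1)/s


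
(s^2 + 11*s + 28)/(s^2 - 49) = (s + 4)/(s - 7)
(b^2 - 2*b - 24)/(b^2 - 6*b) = (b + 4)/b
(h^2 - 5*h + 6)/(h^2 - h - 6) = (h - 2)/(h + 2)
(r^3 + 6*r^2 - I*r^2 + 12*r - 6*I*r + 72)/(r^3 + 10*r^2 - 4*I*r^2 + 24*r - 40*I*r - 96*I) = (r + 3*I)/(r + 4)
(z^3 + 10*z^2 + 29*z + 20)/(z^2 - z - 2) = (z^2 + 9*z + 20)/(z - 2)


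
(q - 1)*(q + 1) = q^2 - 1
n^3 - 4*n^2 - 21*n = n*(n - 7)*(n + 3)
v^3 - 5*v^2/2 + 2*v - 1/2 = (v - 1)^2*(v - 1/2)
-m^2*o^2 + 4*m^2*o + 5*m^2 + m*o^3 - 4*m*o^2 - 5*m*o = (-m + o)*(o - 5)*(m*o + m)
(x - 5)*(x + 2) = x^2 - 3*x - 10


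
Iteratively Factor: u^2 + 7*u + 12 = (u + 3)*(u + 4)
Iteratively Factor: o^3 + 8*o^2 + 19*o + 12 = (o + 3)*(o^2 + 5*o + 4) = (o + 1)*(o + 3)*(o + 4)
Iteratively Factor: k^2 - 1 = (k + 1)*(k - 1)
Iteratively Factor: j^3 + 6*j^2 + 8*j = (j + 2)*(j^2 + 4*j) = j*(j + 2)*(j + 4)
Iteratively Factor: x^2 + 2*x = (x)*(x + 2)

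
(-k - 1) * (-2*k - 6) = 2*k^2 + 8*k + 6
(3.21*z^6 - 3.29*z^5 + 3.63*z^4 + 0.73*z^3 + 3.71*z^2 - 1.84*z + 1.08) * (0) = 0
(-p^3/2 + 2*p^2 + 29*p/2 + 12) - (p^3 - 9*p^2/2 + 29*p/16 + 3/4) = -3*p^3/2 + 13*p^2/2 + 203*p/16 + 45/4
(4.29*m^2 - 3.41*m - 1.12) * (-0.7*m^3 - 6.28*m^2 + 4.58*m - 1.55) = -3.003*m^5 - 24.5542*m^4 + 41.847*m^3 - 15.2337*m^2 + 0.1559*m + 1.736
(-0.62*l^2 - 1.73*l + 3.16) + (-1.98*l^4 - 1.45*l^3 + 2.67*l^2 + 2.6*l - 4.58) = -1.98*l^4 - 1.45*l^3 + 2.05*l^2 + 0.87*l - 1.42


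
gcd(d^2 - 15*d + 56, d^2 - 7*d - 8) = d - 8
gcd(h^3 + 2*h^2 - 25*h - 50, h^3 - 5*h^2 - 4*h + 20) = h^2 - 3*h - 10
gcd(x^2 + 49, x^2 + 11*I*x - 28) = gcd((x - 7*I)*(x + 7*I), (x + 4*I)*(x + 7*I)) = x + 7*I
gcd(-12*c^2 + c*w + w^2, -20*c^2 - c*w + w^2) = 4*c + w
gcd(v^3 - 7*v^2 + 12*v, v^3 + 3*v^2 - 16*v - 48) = v - 4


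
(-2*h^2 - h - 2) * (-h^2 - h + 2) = 2*h^4 + 3*h^3 - h^2 - 4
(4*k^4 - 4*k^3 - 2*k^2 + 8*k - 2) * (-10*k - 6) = -40*k^5 + 16*k^4 + 44*k^3 - 68*k^2 - 28*k + 12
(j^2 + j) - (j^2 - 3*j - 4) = 4*j + 4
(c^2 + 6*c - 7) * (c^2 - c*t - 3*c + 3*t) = c^4 - c^3*t + 3*c^3 - 3*c^2*t - 25*c^2 + 25*c*t + 21*c - 21*t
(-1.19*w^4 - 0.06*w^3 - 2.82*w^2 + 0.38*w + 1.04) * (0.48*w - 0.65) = -0.5712*w^5 + 0.7447*w^4 - 1.3146*w^3 + 2.0154*w^2 + 0.2522*w - 0.676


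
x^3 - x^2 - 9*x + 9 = (x - 3)*(x - 1)*(x + 3)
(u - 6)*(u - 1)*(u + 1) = u^3 - 6*u^2 - u + 6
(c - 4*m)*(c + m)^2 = c^3 - 2*c^2*m - 7*c*m^2 - 4*m^3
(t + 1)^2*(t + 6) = t^3 + 8*t^2 + 13*t + 6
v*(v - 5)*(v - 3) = v^3 - 8*v^2 + 15*v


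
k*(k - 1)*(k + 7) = k^3 + 6*k^2 - 7*k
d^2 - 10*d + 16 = (d - 8)*(d - 2)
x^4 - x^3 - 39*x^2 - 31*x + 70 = (x - 7)*(x - 1)*(x + 2)*(x + 5)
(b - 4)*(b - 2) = b^2 - 6*b + 8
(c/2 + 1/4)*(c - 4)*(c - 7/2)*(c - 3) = c^4/2 - 5*c^3 + 125*c^2/8 - 95*c/8 - 21/2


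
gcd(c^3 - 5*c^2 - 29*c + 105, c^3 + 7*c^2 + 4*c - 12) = 1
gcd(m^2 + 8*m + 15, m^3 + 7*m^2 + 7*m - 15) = m^2 + 8*m + 15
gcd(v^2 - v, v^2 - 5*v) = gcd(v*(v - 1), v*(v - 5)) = v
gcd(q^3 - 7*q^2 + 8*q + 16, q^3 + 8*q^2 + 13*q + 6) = q + 1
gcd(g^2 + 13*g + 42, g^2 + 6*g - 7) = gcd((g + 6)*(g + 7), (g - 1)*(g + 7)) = g + 7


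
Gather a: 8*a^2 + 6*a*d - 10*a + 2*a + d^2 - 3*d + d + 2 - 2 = 8*a^2 + a*(6*d - 8) + d^2 - 2*d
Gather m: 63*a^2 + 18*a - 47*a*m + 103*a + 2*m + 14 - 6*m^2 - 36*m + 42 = 63*a^2 + 121*a - 6*m^2 + m*(-47*a - 34) + 56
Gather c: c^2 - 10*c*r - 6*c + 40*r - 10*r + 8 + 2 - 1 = c^2 + c*(-10*r - 6) + 30*r + 9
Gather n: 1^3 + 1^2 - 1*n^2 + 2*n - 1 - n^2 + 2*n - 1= -2*n^2 + 4*n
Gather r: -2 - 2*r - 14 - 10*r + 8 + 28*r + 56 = 16*r + 48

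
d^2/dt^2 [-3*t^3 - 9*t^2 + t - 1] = -18*t - 18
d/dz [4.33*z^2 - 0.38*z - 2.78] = 8.66*z - 0.38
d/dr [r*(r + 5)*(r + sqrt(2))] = r*(r + 5) + r*(r + sqrt(2)) + (r + 5)*(r + sqrt(2))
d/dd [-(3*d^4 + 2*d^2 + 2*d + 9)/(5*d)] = (-9*d^4 - 2*d^2 + 9)/(5*d^2)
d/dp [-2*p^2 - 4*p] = -4*p - 4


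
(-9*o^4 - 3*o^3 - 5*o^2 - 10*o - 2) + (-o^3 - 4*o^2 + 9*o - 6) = -9*o^4 - 4*o^3 - 9*o^2 - o - 8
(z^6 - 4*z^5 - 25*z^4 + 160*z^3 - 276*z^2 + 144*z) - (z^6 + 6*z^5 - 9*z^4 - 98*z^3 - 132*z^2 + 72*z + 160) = -10*z^5 - 16*z^4 + 258*z^3 - 144*z^2 + 72*z - 160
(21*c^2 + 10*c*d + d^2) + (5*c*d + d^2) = 21*c^2 + 15*c*d + 2*d^2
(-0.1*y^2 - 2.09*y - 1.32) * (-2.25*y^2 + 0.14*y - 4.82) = 0.225*y^4 + 4.6885*y^3 + 3.1594*y^2 + 9.889*y + 6.3624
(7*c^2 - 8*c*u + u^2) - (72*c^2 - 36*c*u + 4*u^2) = -65*c^2 + 28*c*u - 3*u^2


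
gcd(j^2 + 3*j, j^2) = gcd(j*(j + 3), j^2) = j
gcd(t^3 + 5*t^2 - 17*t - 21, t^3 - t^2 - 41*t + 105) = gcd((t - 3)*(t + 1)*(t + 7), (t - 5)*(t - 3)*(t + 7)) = t^2 + 4*t - 21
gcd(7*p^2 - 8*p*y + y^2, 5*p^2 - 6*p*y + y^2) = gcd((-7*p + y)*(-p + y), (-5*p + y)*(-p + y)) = -p + y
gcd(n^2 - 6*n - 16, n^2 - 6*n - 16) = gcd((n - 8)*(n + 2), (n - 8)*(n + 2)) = n^2 - 6*n - 16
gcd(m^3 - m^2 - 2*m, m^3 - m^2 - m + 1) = m + 1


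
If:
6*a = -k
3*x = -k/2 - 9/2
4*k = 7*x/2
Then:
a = 21/110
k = -63/55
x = -72/55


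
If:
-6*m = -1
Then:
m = 1/6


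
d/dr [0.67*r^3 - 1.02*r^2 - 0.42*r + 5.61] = 2.01*r^2 - 2.04*r - 0.42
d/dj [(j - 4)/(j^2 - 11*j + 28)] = -1/(j^2 - 14*j + 49)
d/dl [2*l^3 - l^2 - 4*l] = 6*l^2 - 2*l - 4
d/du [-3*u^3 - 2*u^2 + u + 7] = -9*u^2 - 4*u + 1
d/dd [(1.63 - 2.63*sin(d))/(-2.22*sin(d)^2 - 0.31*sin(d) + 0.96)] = (-5.8386*sin(d)^2 + 7.2372*sin(d) - 2.0195)*cos(d)/(4.9284*sin(d)^4 + 1.3764*sin(d)^3 - 4.1663*sin(d)^2 - 0.5952*sin(d) + 0.9216)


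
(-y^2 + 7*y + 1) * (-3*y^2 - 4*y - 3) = 3*y^4 - 17*y^3 - 28*y^2 - 25*y - 3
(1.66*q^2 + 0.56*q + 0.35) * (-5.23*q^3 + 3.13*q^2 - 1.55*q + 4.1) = -8.6818*q^5 + 2.267*q^4 - 2.6507*q^3 + 7.0335*q^2 + 1.7535*q + 1.435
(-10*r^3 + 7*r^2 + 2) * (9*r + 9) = -90*r^4 - 27*r^3 + 63*r^2 + 18*r + 18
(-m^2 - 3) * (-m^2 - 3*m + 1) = m^4 + 3*m^3 + 2*m^2 + 9*m - 3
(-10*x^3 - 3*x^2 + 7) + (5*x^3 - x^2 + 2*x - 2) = -5*x^3 - 4*x^2 + 2*x + 5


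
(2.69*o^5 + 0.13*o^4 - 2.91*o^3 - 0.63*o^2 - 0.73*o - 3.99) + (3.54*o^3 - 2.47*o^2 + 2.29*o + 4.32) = 2.69*o^5 + 0.13*o^4 + 0.63*o^3 - 3.1*o^2 + 1.56*o + 0.33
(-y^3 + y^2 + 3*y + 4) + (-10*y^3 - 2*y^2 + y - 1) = -11*y^3 - y^2 + 4*y + 3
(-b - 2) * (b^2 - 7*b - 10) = -b^3 + 5*b^2 + 24*b + 20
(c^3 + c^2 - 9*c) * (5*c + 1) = 5*c^4 + 6*c^3 - 44*c^2 - 9*c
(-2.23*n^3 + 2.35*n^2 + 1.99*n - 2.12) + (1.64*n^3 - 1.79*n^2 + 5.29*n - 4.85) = -0.59*n^3 + 0.56*n^2 + 7.28*n - 6.97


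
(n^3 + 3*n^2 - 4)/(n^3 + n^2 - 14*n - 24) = (n^2 + n - 2)/(n^2 - n - 12)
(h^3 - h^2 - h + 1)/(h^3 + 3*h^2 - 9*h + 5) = (h + 1)/(h + 5)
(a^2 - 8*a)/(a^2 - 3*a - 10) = a*(8 - a)/(-a^2 + 3*a + 10)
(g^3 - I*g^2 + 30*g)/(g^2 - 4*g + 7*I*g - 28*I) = g*(g^2 - I*g + 30)/(g^2 + g*(-4 + 7*I) - 28*I)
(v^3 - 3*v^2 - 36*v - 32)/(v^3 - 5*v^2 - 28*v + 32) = (v + 1)/(v - 1)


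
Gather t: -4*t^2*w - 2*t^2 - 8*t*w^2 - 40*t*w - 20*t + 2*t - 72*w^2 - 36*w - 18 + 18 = t^2*(-4*w - 2) + t*(-8*w^2 - 40*w - 18) - 72*w^2 - 36*w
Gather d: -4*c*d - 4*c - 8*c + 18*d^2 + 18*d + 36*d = -12*c + 18*d^2 + d*(54 - 4*c)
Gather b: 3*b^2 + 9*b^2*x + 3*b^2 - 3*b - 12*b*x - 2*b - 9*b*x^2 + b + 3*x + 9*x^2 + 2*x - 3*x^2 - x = b^2*(9*x + 6) + b*(-9*x^2 - 12*x - 4) + 6*x^2 + 4*x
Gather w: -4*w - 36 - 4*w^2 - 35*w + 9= -4*w^2 - 39*w - 27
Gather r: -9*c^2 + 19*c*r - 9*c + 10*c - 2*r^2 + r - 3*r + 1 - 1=-9*c^2 + c - 2*r^2 + r*(19*c - 2)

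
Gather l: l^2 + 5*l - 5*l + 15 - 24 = l^2 - 9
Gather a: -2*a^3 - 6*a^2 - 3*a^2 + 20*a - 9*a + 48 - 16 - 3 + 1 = -2*a^3 - 9*a^2 + 11*a + 30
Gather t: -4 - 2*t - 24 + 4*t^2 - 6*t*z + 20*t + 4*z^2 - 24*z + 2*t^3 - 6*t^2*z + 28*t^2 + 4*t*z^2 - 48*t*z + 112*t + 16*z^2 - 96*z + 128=2*t^3 + t^2*(32 - 6*z) + t*(4*z^2 - 54*z + 130) + 20*z^2 - 120*z + 100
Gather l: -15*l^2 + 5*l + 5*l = -15*l^2 + 10*l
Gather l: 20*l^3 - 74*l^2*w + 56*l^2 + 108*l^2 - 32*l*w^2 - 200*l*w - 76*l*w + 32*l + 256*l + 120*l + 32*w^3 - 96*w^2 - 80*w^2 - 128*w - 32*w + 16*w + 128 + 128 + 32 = 20*l^3 + l^2*(164 - 74*w) + l*(-32*w^2 - 276*w + 408) + 32*w^3 - 176*w^2 - 144*w + 288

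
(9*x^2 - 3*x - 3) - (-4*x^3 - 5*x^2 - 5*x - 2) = 4*x^3 + 14*x^2 + 2*x - 1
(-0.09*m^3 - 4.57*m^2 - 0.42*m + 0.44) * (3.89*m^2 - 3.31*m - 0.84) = -0.3501*m^5 - 17.4794*m^4 + 13.5685*m^3 + 6.9406*m^2 - 1.1036*m - 0.3696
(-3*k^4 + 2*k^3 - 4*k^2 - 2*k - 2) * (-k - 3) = 3*k^5 + 7*k^4 - 2*k^3 + 14*k^2 + 8*k + 6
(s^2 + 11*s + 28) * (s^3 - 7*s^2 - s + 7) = s^5 + 4*s^4 - 50*s^3 - 200*s^2 + 49*s + 196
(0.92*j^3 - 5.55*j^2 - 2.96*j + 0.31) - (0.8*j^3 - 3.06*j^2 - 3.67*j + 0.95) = 0.12*j^3 - 2.49*j^2 + 0.71*j - 0.64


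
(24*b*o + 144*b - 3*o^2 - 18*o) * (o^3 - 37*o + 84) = 24*b*o^4 + 144*b*o^3 - 888*b*o^2 - 3312*b*o + 12096*b - 3*o^5 - 18*o^4 + 111*o^3 + 414*o^2 - 1512*o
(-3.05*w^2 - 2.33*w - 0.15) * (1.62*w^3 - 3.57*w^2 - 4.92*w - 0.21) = -4.941*w^5 + 7.1139*w^4 + 23.0811*w^3 + 12.6396*w^2 + 1.2273*w + 0.0315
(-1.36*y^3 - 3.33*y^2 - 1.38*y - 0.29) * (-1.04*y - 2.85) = 1.4144*y^4 + 7.3392*y^3 + 10.9257*y^2 + 4.2346*y + 0.8265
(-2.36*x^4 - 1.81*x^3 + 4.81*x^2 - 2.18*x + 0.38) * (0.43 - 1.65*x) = 3.894*x^5 + 1.9717*x^4 - 8.7148*x^3 + 5.6653*x^2 - 1.5644*x + 0.1634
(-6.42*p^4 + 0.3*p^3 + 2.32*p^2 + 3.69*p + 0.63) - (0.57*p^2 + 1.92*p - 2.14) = -6.42*p^4 + 0.3*p^3 + 1.75*p^2 + 1.77*p + 2.77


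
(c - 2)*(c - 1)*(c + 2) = c^3 - c^2 - 4*c + 4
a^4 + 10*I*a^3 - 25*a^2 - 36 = (a - I)*(a + 2*I)*(a + 3*I)*(a + 6*I)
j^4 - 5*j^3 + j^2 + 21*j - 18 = (j - 3)^2*(j - 1)*(j + 2)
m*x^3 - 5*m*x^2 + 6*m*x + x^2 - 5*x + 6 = (x - 3)*(x - 2)*(m*x + 1)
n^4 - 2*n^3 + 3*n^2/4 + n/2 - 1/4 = (n - 1)^2*(n - 1/2)*(n + 1/2)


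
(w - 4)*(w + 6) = w^2 + 2*w - 24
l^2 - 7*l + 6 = (l - 6)*(l - 1)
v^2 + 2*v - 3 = (v - 1)*(v + 3)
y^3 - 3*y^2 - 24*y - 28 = (y - 7)*(y + 2)^2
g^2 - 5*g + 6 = (g - 3)*(g - 2)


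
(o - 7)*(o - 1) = o^2 - 8*o + 7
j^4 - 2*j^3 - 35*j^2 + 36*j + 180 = (j - 6)*(j - 3)*(j + 2)*(j + 5)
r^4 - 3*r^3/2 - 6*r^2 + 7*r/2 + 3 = (r - 3)*(r - 1)*(r + 1/2)*(r + 2)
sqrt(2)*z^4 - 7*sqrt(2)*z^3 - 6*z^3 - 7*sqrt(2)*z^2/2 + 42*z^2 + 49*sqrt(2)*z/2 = z*(z - 7)*(z - 7*sqrt(2)/2)*(sqrt(2)*z + 1)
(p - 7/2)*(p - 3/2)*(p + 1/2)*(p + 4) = p^4 - p^3/2 - 61*p^2/4 + 109*p/8 + 21/2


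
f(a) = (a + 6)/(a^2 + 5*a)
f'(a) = (-2*a - 5)*(a + 6)/(a^2 + 5*a)^2 + 1/(a^2 + 5*a) = (a*(a + 5) - (a + 6)*(2*a + 5))/(a^2*(a + 5)^2)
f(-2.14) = -0.63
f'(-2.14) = -0.24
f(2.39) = 0.48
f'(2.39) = -0.21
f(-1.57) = -0.82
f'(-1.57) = -0.47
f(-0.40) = -3.04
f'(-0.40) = -7.49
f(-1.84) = -0.72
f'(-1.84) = -0.33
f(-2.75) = -0.53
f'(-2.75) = -0.12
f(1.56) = 0.74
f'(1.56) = -0.49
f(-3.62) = -0.48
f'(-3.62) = 0.01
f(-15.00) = -0.06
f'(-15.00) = 0.00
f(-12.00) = -0.07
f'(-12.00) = 0.00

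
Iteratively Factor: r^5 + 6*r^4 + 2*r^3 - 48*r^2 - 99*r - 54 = (r - 3)*(r^4 + 9*r^3 + 29*r^2 + 39*r + 18) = (r - 3)*(r + 1)*(r^3 + 8*r^2 + 21*r + 18) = (r - 3)*(r + 1)*(r + 3)*(r^2 + 5*r + 6) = (r - 3)*(r + 1)*(r + 2)*(r + 3)*(r + 3)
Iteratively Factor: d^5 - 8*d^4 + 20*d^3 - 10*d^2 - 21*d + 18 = (d - 3)*(d^4 - 5*d^3 + 5*d^2 + 5*d - 6) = (d - 3)*(d - 1)*(d^3 - 4*d^2 + d + 6) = (d - 3)^2*(d - 1)*(d^2 - d - 2) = (d - 3)^2*(d - 2)*(d - 1)*(d + 1)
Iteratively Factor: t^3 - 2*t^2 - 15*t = (t - 5)*(t^2 + 3*t) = t*(t - 5)*(t + 3)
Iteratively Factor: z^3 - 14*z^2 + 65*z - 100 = (z - 5)*(z^2 - 9*z + 20) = (z - 5)*(z - 4)*(z - 5)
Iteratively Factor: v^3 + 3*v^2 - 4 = (v + 2)*(v^2 + v - 2) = (v - 1)*(v + 2)*(v + 2)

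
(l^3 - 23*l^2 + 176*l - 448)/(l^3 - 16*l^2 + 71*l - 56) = (l - 8)/(l - 1)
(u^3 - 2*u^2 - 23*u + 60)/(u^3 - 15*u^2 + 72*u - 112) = (u^2 + 2*u - 15)/(u^2 - 11*u + 28)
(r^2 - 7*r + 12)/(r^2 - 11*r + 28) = (r - 3)/(r - 7)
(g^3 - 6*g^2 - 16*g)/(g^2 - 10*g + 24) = g*(g^2 - 6*g - 16)/(g^2 - 10*g + 24)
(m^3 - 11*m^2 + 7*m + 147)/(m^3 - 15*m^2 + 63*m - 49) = (m + 3)/(m - 1)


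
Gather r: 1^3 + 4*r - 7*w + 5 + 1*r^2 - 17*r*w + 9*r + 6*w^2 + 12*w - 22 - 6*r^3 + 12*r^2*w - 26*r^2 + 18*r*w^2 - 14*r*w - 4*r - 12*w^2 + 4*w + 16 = -6*r^3 + r^2*(12*w - 25) + r*(18*w^2 - 31*w + 9) - 6*w^2 + 9*w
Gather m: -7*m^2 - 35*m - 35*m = -7*m^2 - 70*m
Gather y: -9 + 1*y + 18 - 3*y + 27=36 - 2*y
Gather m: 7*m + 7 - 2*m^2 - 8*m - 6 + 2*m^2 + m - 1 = 0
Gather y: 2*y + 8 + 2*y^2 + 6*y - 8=2*y^2 + 8*y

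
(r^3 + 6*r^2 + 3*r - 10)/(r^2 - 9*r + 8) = (r^2 + 7*r + 10)/(r - 8)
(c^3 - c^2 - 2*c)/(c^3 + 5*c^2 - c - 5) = c*(c - 2)/(c^2 + 4*c - 5)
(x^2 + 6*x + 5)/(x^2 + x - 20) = (x + 1)/(x - 4)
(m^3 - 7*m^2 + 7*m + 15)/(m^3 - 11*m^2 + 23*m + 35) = (m - 3)/(m - 7)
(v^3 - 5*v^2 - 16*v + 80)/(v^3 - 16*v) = (v - 5)/v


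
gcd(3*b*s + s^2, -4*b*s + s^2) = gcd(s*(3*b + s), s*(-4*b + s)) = s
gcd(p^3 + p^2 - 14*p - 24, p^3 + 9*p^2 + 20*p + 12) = p + 2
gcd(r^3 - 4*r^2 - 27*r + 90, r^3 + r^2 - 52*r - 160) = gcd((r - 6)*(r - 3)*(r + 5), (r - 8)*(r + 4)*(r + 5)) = r + 5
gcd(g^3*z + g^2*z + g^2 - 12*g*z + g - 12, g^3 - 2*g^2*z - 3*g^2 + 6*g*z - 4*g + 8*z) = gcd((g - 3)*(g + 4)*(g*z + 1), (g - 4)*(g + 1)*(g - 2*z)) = 1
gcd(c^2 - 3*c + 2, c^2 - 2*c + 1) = c - 1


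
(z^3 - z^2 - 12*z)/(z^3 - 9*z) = (z - 4)/(z - 3)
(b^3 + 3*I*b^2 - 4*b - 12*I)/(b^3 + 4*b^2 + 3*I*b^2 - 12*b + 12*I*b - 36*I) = (b + 2)/(b + 6)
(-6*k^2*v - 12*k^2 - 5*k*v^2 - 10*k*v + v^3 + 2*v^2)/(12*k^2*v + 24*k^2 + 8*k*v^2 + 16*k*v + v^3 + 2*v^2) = (-6*k^2 - 5*k*v + v^2)/(12*k^2 + 8*k*v + v^2)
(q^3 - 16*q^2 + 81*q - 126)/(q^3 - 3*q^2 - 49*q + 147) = (q - 6)/(q + 7)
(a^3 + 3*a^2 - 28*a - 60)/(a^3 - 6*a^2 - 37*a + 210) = (a + 2)/(a - 7)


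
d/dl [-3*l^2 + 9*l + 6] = 9 - 6*l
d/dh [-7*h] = -7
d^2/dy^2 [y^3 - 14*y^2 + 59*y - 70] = 6*y - 28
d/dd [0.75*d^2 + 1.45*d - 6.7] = 1.5*d + 1.45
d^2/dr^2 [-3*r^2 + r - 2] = -6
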